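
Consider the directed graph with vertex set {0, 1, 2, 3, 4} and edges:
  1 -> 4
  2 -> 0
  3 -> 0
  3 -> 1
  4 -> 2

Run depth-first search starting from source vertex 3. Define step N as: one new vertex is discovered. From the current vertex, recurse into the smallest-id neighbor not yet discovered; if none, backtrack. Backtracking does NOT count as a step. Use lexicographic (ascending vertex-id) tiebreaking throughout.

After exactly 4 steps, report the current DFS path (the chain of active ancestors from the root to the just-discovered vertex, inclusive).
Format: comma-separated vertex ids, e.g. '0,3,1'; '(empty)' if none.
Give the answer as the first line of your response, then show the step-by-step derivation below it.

3,1,4

step 1: discover 3; path=3; order=3
step 2: discover 0; path=3>0; order=3,0
step 3: discover 1; path=3>1; order=3,0,1
step 4: discover 4; path=3>1>4; order=3,0,1,4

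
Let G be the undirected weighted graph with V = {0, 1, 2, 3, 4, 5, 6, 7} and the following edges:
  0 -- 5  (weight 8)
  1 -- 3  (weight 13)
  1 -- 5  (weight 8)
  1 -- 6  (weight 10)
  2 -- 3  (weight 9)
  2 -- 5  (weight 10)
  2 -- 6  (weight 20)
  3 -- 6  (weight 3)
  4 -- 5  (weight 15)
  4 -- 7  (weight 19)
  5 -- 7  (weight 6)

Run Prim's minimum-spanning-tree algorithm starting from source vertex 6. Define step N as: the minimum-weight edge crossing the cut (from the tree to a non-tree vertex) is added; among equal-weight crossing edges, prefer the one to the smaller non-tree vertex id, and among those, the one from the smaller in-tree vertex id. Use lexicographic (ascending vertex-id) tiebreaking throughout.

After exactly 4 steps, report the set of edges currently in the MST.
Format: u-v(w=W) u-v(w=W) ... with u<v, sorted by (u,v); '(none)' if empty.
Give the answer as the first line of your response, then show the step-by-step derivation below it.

1-5(w=8) 1-6(w=10) 2-3(w=9) 3-6(w=3)

step 1: add edge 3-6 (w=3); MST = {3-6(w=3)}
step 2: add edge 2-3 (w=9); MST = {2-3(w=9) 3-6(w=3)}
step 3: add edge 1-6 (w=10); MST = {1-6(w=10) 2-3(w=9) 3-6(w=3)}
step 4: add edge 1-5 (w=8); MST = {1-5(w=8) 1-6(w=10) 2-3(w=9) 3-6(w=3)}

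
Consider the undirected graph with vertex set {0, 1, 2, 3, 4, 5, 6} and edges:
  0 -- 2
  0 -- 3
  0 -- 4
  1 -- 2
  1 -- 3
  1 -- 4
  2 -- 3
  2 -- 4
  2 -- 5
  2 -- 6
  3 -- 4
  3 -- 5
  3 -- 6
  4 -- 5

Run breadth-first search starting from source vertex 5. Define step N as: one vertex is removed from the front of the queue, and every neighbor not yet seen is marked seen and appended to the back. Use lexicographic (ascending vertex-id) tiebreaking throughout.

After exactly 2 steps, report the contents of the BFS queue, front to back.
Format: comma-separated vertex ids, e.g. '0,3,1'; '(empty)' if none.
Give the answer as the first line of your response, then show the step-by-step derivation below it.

3,4,0,1,6

step 1: dequeue 5; queue=[2,3,4]; order=5
step 2: dequeue 2; queue=[3,4,0,1,6]; order=5,2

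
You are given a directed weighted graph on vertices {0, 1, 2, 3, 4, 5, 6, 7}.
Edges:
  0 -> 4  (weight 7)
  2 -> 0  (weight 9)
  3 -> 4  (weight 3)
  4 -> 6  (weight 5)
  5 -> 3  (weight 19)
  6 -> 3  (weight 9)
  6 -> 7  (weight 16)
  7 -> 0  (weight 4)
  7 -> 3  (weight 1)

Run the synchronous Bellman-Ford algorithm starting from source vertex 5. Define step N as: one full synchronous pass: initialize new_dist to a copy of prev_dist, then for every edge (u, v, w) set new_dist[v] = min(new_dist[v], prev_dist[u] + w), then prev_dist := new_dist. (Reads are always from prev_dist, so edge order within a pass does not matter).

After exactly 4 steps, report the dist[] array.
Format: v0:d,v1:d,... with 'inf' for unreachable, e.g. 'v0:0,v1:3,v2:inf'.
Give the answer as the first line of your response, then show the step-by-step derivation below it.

v0:inf,v1:inf,v2:inf,v3:19,v4:22,v5:0,v6:27,v7:43

step 1: dist = v0:inf,v1:inf,v2:inf,v3:19,v4:inf,v5:0,v6:inf,v7:inf
step 2: dist = v0:inf,v1:inf,v2:inf,v3:19,v4:22,v5:0,v6:inf,v7:inf
step 3: dist = v0:inf,v1:inf,v2:inf,v3:19,v4:22,v5:0,v6:27,v7:inf
step 4: dist = v0:inf,v1:inf,v2:inf,v3:19,v4:22,v5:0,v6:27,v7:43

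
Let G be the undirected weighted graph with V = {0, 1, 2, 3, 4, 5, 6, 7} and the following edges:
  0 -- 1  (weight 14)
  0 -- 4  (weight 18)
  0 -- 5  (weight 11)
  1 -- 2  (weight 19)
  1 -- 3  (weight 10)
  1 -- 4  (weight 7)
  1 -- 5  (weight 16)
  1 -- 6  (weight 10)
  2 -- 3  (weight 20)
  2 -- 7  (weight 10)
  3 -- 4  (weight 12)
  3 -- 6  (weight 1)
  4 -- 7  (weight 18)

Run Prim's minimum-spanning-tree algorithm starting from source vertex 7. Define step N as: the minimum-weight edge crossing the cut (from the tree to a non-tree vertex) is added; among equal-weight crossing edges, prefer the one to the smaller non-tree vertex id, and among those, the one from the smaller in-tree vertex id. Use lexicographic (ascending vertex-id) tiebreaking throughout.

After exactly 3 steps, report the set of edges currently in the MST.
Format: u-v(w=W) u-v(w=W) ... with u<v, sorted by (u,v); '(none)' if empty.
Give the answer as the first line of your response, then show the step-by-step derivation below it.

1-4(w=7) 2-7(w=10) 4-7(w=18)

step 1: add edge 2-7 (w=10); MST = {2-7(w=10)}
step 2: add edge 4-7 (w=18); MST = {2-7(w=10) 4-7(w=18)}
step 3: add edge 1-4 (w=7); MST = {1-4(w=7) 2-7(w=10) 4-7(w=18)}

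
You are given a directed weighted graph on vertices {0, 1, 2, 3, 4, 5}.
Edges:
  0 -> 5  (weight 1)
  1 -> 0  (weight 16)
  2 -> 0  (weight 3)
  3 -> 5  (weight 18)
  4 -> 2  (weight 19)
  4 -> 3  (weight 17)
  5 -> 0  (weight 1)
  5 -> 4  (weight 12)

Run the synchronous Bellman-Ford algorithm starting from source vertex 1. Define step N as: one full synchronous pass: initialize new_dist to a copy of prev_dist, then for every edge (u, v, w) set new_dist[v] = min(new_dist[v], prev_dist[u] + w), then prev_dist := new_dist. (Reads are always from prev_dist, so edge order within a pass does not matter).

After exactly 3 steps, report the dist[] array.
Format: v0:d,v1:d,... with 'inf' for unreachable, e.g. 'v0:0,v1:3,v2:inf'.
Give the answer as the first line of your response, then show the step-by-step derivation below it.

v0:16,v1:0,v2:inf,v3:inf,v4:29,v5:17

step 1: dist = v0:16,v1:0,v2:inf,v3:inf,v4:inf,v5:inf
step 2: dist = v0:16,v1:0,v2:inf,v3:inf,v4:inf,v5:17
step 3: dist = v0:16,v1:0,v2:inf,v3:inf,v4:29,v5:17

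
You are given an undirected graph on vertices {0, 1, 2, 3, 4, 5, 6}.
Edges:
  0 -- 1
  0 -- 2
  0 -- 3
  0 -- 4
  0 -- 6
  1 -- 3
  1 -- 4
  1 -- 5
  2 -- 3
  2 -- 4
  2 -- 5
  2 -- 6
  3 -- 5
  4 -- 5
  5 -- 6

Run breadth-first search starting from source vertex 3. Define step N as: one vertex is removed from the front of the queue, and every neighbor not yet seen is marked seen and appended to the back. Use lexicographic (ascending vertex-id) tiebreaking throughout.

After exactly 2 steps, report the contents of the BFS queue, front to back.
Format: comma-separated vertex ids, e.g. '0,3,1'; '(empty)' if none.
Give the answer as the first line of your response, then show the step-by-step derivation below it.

1,2,5,4,6

step 1: dequeue 3; queue=[0,1,2,5]; order=3
step 2: dequeue 0; queue=[1,2,5,4,6]; order=3,0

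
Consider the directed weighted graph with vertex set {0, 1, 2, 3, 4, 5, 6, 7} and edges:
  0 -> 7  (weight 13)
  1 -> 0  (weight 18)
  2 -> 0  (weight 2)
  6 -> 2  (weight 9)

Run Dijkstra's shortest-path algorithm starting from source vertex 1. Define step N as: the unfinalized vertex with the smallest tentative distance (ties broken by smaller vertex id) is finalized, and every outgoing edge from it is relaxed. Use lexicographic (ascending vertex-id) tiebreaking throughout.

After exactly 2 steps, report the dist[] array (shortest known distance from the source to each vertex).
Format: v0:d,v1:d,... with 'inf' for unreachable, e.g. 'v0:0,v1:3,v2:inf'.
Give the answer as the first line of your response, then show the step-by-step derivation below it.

v0:18,v1:0,v2:inf,v3:inf,v4:inf,v5:inf,v6:inf,v7:31

step 1: dist = v0:18,v1:0,v2:inf,v3:inf,v4:inf,v5:inf,v6:inf,v7:inf
step 2: dist = v0:18,v1:0,v2:inf,v3:inf,v4:inf,v5:inf,v6:inf,v7:31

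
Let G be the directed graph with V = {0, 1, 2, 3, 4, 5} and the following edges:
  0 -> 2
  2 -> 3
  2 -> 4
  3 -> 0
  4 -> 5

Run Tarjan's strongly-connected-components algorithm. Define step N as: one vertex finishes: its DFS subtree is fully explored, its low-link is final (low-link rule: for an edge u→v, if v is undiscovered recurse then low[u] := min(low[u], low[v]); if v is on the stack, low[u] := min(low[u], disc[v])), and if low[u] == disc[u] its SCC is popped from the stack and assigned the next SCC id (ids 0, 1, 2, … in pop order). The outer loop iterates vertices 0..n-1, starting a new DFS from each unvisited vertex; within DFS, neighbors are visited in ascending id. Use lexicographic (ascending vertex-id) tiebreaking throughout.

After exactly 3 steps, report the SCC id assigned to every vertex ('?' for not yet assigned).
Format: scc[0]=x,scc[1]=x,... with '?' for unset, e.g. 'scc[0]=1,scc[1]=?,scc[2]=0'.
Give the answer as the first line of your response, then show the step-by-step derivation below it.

scc[0]=?,scc[1]=?,scc[2]=?,scc[3]=?,scc[4]=1,scc[5]=0

step 1: low=(low[0]=0,low[1]=?,low[2]=1,low[3]=0,low[4]=?,low[5]=?); scc=(scc[0]=?,scc[1]=?,scc[2]=?,scc[3]=?,scc[4]=?,scc[5]=?)
step 2: low=(low[0]=0,low[1]=?,low[2]=0,low[3]=0,low[4]=3,low[5]=4); scc=(scc[0]=?,scc[1]=?,scc[2]=?,scc[3]=?,scc[4]=?,scc[5]=0)
step 3: low=(low[0]=0,low[1]=?,low[2]=0,low[3]=0,low[4]=3,low[5]=4); scc=(scc[0]=?,scc[1]=?,scc[2]=?,scc[3]=?,scc[4]=1,scc[5]=0)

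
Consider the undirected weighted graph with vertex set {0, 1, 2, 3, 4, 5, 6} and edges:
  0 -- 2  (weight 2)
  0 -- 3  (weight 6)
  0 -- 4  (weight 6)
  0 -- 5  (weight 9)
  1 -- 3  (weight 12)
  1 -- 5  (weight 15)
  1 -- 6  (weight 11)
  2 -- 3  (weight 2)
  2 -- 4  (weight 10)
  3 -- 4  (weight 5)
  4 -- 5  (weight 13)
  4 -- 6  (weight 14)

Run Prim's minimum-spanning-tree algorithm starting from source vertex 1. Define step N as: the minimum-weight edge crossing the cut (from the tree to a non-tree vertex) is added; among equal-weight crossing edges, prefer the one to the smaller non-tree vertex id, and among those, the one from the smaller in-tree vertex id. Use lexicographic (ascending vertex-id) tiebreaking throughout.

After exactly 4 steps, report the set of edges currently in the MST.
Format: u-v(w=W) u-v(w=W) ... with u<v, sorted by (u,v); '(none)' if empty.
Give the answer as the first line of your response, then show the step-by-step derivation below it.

0-2(w=2) 1-3(w=12) 1-6(w=11) 2-3(w=2)

step 1: add edge 1-6 (w=11); MST = {1-6(w=11)}
step 2: add edge 1-3 (w=12); MST = {1-3(w=12) 1-6(w=11)}
step 3: add edge 2-3 (w=2); MST = {1-3(w=12) 1-6(w=11) 2-3(w=2)}
step 4: add edge 0-2 (w=2); MST = {0-2(w=2) 1-3(w=12) 1-6(w=11) 2-3(w=2)}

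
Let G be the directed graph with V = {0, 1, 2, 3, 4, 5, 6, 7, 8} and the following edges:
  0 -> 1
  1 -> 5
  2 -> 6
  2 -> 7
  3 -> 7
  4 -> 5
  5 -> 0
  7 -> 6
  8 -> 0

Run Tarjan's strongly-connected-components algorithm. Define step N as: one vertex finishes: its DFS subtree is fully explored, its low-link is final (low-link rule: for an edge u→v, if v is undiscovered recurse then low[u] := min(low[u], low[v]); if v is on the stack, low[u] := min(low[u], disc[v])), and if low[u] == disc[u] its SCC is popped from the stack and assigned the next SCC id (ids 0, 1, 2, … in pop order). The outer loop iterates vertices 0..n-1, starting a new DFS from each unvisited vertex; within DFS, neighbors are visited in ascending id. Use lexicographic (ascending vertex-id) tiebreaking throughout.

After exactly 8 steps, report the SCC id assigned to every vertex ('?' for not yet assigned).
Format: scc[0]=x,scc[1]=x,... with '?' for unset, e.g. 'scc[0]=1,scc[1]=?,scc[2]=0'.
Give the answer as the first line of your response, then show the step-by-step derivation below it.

scc[0]=0,scc[1]=0,scc[2]=3,scc[3]=4,scc[4]=5,scc[5]=0,scc[6]=1,scc[7]=2,scc[8]=?

step 1: low=(low[0]=0,low[1]=1,low[2]=?,low[3]=?,low[4]=?,low[5]=0,low[6]=?,low[7]=?,low[8]=?); scc=(scc[0]=?,scc[1]=?,scc[2]=?,scc[3]=?,scc[4]=?,scc[5]=?,scc[6]=?,scc[7]=?,scc[8]=?)
step 2: low=(low[0]=0,low[1]=0,low[2]=?,low[3]=?,low[4]=?,low[5]=0,low[6]=?,low[7]=?,low[8]=?); scc=(scc[0]=?,scc[1]=?,scc[2]=?,scc[3]=?,scc[4]=?,scc[5]=?,scc[6]=?,scc[7]=?,scc[8]=?)
step 3: low=(low[0]=0,low[1]=0,low[2]=?,low[3]=?,low[4]=?,low[5]=0,low[6]=?,low[7]=?,low[8]=?); scc=(scc[0]=0,scc[1]=0,scc[2]=?,scc[3]=?,scc[4]=?,scc[5]=0,scc[6]=?,scc[7]=?,scc[8]=?)
step 4: low=(low[0]=0,low[1]=0,low[2]=3,low[3]=?,low[4]=?,low[5]=0,low[6]=4,low[7]=?,low[8]=?); scc=(scc[0]=0,scc[1]=0,scc[2]=?,scc[3]=?,scc[4]=?,scc[5]=0,scc[6]=1,scc[7]=?,scc[8]=?)
step 5: low=(low[0]=0,low[1]=0,low[2]=3,low[3]=?,low[4]=?,low[5]=0,low[6]=4,low[7]=5,low[8]=?); scc=(scc[0]=0,scc[1]=0,scc[2]=?,scc[3]=?,scc[4]=?,scc[5]=0,scc[6]=1,scc[7]=2,scc[8]=?)
step 6: low=(low[0]=0,low[1]=0,low[2]=3,low[3]=?,low[4]=?,low[5]=0,low[6]=4,low[7]=5,low[8]=?); scc=(scc[0]=0,scc[1]=0,scc[2]=3,scc[3]=?,scc[4]=?,scc[5]=0,scc[6]=1,scc[7]=2,scc[8]=?)
step 7: low=(low[0]=0,low[1]=0,low[2]=3,low[3]=6,low[4]=?,low[5]=0,low[6]=4,low[7]=5,low[8]=?); scc=(scc[0]=0,scc[1]=0,scc[2]=3,scc[3]=4,scc[4]=?,scc[5]=0,scc[6]=1,scc[7]=2,scc[8]=?)
step 8: low=(low[0]=0,low[1]=0,low[2]=3,low[3]=6,low[4]=7,low[5]=0,low[6]=4,low[7]=5,low[8]=?); scc=(scc[0]=0,scc[1]=0,scc[2]=3,scc[3]=4,scc[4]=5,scc[5]=0,scc[6]=1,scc[7]=2,scc[8]=?)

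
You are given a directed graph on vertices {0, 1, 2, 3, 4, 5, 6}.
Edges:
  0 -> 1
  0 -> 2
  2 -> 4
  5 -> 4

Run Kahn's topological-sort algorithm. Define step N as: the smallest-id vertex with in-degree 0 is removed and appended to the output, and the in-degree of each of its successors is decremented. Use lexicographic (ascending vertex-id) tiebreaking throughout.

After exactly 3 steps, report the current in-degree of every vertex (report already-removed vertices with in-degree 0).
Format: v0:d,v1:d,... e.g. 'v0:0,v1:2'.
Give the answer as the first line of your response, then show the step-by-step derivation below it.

v0:0,v1:0,v2:0,v3:0,v4:1,v5:0,v6:0

step 1: output 0; order=[0]; indeg=(0,0,0,0,2,0,0)
step 2: output 1; order=[0,1]; indeg=(0,0,0,0,2,0,0)
step 3: output 2; order=[0,1,2]; indeg=(0,0,0,0,1,0,0)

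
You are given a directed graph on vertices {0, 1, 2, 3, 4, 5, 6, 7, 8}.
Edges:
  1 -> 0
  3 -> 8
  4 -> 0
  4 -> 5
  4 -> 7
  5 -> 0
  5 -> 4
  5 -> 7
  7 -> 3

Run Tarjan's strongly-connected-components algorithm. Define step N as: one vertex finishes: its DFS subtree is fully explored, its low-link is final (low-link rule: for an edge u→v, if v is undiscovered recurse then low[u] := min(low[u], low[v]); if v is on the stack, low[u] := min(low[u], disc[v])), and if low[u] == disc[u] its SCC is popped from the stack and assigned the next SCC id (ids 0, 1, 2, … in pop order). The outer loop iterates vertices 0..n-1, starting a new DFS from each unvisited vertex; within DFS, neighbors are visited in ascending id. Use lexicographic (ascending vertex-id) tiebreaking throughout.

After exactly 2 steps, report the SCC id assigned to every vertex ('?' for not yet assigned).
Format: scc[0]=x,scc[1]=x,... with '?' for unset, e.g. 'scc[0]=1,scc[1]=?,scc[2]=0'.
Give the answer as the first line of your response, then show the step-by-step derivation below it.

scc[0]=0,scc[1]=1,scc[2]=?,scc[3]=?,scc[4]=?,scc[5]=?,scc[6]=?,scc[7]=?,scc[8]=?

step 1: low=(low[0]=0,low[1]=?,low[2]=?,low[3]=?,low[4]=?,low[5]=?,low[6]=?,low[7]=?,low[8]=?); scc=(scc[0]=0,scc[1]=?,scc[2]=?,scc[3]=?,scc[4]=?,scc[5]=?,scc[6]=?,scc[7]=?,scc[8]=?)
step 2: low=(low[0]=0,low[1]=1,low[2]=?,low[3]=?,low[4]=?,low[5]=?,low[6]=?,low[7]=?,low[8]=?); scc=(scc[0]=0,scc[1]=1,scc[2]=?,scc[3]=?,scc[4]=?,scc[5]=?,scc[6]=?,scc[7]=?,scc[8]=?)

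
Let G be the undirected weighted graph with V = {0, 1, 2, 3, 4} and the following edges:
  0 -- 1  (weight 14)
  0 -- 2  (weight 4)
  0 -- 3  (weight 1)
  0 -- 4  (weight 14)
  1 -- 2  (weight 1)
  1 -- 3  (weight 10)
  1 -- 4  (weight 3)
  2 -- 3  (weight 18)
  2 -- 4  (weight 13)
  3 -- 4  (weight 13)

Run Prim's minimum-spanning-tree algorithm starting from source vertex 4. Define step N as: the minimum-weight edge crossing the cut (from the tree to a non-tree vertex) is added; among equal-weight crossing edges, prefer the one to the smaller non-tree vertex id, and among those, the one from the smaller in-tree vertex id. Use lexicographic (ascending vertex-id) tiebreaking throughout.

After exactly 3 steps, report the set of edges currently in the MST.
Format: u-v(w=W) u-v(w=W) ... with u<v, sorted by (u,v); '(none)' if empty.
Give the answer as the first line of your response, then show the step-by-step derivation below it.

0-2(w=4) 1-2(w=1) 1-4(w=3)

step 1: add edge 1-4 (w=3); MST = {1-4(w=3)}
step 2: add edge 1-2 (w=1); MST = {1-2(w=1) 1-4(w=3)}
step 3: add edge 0-2 (w=4); MST = {0-2(w=4) 1-2(w=1) 1-4(w=3)}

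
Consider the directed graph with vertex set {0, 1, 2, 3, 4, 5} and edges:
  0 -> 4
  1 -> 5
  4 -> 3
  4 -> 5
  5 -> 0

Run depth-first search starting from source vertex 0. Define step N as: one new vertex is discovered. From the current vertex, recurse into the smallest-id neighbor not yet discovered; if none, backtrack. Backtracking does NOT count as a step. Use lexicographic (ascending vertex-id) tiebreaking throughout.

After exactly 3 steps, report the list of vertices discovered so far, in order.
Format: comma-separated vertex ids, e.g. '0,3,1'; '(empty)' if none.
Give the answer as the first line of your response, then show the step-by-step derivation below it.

0,4,3

step 1: discover 0; path=0; order=0
step 2: discover 4; path=0>4; order=0,4
step 3: discover 3; path=0>4>3; order=0,4,3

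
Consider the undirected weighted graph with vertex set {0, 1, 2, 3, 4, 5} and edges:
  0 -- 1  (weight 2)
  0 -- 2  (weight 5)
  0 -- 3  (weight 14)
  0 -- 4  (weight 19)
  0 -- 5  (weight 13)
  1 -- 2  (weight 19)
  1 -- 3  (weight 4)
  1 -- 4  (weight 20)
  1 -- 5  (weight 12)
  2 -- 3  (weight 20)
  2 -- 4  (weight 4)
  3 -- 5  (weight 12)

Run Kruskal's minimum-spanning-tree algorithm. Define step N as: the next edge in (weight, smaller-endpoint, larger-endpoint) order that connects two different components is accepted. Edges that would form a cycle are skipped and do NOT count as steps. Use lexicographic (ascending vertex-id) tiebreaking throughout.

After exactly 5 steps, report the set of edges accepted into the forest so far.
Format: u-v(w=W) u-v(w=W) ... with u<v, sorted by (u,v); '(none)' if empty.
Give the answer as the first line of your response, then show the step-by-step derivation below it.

0-1(w=2) 0-2(w=5) 1-3(w=4) 1-5(w=12) 2-4(w=4)

step 1: add edge 0-1 (w=2); MST = {0-1(w=2)}
step 2: add edge 1-3 (w=4); MST = {0-1(w=2) 1-3(w=4)}
step 3: add edge 2-4 (w=4); MST = {0-1(w=2) 1-3(w=4) 2-4(w=4)}
step 4: add edge 0-2 (w=5); MST = {0-1(w=2) 0-2(w=5) 1-3(w=4) 2-4(w=4)}
step 5: add edge 1-5 (w=12); MST = {0-1(w=2) 0-2(w=5) 1-3(w=4) 1-5(w=12) 2-4(w=4)}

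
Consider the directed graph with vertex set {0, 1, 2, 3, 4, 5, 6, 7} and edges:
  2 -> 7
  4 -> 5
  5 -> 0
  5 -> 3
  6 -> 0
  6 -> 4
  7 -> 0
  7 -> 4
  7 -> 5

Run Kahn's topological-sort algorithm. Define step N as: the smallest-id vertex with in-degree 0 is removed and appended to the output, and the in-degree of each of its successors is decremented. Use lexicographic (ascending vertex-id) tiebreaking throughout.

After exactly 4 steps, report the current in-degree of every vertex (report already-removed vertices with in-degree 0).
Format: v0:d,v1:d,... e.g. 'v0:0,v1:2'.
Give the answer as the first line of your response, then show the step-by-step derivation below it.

v0:1,v1:0,v2:0,v3:1,v4:0,v5:1,v6:0,v7:0

step 1: output 1; order=[1]; indeg=(3,0,0,1,2,2,0,1)
step 2: output 2; order=[1,2]; indeg=(3,0,0,1,2,2,0,0)
step 3: output 6; order=[1,2,6]; indeg=(2,0,0,1,1,2,0,0)
step 4: output 7; order=[1,2,6,7]; indeg=(1,0,0,1,0,1,0,0)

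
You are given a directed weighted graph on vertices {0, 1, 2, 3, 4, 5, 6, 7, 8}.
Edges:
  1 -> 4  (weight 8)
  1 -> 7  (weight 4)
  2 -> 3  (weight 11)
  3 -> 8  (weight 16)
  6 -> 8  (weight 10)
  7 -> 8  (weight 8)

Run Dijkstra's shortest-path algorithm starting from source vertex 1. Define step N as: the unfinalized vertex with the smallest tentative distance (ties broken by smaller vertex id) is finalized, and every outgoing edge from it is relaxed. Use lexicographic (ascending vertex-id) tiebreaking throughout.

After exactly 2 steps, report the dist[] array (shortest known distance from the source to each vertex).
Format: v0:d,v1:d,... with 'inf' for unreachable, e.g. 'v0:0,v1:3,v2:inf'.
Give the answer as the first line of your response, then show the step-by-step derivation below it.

v0:inf,v1:0,v2:inf,v3:inf,v4:8,v5:inf,v6:inf,v7:4,v8:12

step 1: dist = v0:inf,v1:0,v2:inf,v3:inf,v4:8,v5:inf,v6:inf,v7:4,v8:inf
step 2: dist = v0:inf,v1:0,v2:inf,v3:inf,v4:8,v5:inf,v6:inf,v7:4,v8:12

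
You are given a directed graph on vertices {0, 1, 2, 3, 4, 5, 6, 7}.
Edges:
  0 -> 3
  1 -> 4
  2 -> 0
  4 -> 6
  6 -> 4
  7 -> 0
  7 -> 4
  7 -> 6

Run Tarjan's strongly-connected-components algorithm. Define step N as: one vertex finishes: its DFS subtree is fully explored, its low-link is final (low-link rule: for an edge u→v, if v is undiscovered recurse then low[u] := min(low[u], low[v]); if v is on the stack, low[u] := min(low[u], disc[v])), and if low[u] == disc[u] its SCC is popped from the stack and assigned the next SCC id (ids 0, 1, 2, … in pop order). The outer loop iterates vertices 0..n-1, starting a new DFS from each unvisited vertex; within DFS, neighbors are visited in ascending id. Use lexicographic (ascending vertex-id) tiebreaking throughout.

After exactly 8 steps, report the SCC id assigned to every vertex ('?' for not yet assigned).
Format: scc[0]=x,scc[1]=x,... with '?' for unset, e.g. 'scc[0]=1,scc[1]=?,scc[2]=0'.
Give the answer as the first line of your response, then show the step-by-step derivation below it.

scc[0]=1,scc[1]=3,scc[2]=4,scc[3]=0,scc[4]=2,scc[5]=5,scc[6]=2,scc[7]=6

step 1: low=(low[0]=0,low[1]=?,low[2]=?,low[3]=1,low[4]=?,low[5]=?,low[6]=?,low[7]=?); scc=(scc[0]=?,scc[1]=?,scc[2]=?,scc[3]=0,scc[4]=?,scc[5]=?,scc[6]=?,scc[7]=?)
step 2: low=(low[0]=0,low[1]=?,low[2]=?,low[3]=1,low[4]=?,low[5]=?,low[6]=?,low[7]=?); scc=(scc[0]=1,scc[1]=?,scc[2]=?,scc[3]=0,scc[4]=?,scc[5]=?,scc[6]=?,scc[7]=?)
step 3: low=(low[0]=0,low[1]=2,low[2]=?,low[3]=1,low[4]=3,low[5]=?,low[6]=3,low[7]=?); scc=(scc[0]=1,scc[1]=?,scc[2]=?,scc[3]=0,scc[4]=?,scc[5]=?,scc[6]=?,scc[7]=?)
step 4: low=(low[0]=0,low[1]=2,low[2]=?,low[3]=1,low[4]=3,low[5]=?,low[6]=3,low[7]=?); scc=(scc[0]=1,scc[1]=?,scc[2]=?,scc[3]=0,scc[4]=2,scc[5]=?,scc[6]=2,scc[7]=?)
step 5: low=(low[0]=0,low[1]=2,low[2]=?,low[3]=1,low[4]=3,low[5]=?,low[6]=3,low[7]=?); scc=(scc[0]=1,scc[1]=3,scc[2]=?,scc[3]=0,scc[4]=2,scc[5]=?,scc[6]=2,scc[7]=?)
step 6: low=(low[0]=0,low[1]=2,low[2]=5,low[3]=1,low[4]=3,low[5]=?,low[6]=3,low[7]=?); scc=(scc[0]=1,scc[1]=3,scc[2]=4,scc[3]=0,scc[4]=2,scc[5]=?,scc[6]=2,scc[7]=?)
step 7: low=(low[0]=0,low[1]=2,low[2]=5,low[3]=1,low[4]=3,low[5]=6,low[6]=3,low[7]=?); scc=(scc[0]=1,scc[1]=3,scc[2]=4,scc[3]=0,scc[4]=2,scc[5]=5,scc[6]=2,scc[7]=?)
step 8: low=(low[0]=0,low[1]=2,low[2]=5,low[3]=1,low[4]=3,low[5]=6,low[6]=3,low[7]=7); scc=(scc[0]=1,scc[1]=3,scc[2]=4,scc[3]=0,scc[4]=2,scc[5]=5,scc[6]=2,scc[7]=6)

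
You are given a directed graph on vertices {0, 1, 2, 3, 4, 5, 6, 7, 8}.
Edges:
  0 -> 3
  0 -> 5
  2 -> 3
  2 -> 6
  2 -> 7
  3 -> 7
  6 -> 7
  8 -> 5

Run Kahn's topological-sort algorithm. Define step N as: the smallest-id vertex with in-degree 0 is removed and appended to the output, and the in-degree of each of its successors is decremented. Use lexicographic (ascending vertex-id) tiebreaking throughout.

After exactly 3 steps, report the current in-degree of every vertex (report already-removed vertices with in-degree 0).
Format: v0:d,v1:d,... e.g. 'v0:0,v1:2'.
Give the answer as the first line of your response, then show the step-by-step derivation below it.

v0:0,v1:0,v2:0,v3:0,v4:0,v5:1,v6:0,v7:2,v8:0

step 1: output 0; order=[0]; indeg=(0,0,0,1,0,1,1,3,0)
step 2: output 1; order=[0,1]; indeg=(0,0,0,1,0,1,1,3,0)
step 3: output 2; order=[0,1,2]; indeg=(0,0,0,0,0,1,0,2,0)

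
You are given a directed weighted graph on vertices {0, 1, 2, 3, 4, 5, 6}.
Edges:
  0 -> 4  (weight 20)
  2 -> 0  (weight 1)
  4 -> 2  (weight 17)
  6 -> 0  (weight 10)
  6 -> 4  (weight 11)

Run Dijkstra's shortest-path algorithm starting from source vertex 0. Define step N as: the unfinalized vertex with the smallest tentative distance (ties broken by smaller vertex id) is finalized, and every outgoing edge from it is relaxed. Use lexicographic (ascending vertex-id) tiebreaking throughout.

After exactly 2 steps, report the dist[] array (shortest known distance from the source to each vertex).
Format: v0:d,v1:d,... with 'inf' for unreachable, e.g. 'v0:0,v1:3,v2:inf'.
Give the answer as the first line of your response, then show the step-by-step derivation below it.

v0:0,v1:inf,v2:37,v3:inf,v4:20,v5:inf,v6:inf

step 1: dist = v0:0,v1:inf,v2:inf,v3:inf,v4:20,v5:inf,v6:inf
step 2: dist = v0:0,v1:inf,v2:37,v3:inf,v4:20,v5:inf,v6:inf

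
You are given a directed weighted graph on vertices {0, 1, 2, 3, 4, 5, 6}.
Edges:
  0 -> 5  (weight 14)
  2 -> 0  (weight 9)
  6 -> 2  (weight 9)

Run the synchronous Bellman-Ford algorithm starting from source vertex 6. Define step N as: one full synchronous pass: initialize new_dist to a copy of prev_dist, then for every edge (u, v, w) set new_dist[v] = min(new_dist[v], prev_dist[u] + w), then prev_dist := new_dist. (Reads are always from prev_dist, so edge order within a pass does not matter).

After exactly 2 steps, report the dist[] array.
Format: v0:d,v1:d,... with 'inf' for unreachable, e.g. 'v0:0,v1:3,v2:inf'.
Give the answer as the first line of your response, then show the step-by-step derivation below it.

v0:18,v1:inf,v2:9,v3:inf,v4:inf,v5:inf,v6:0

step 1: dist = v0:inf,v1:inf,v2:9,v3:inf,v4:inf,v5:inf,v6:0
step 2: dist = v0:18,v1:inf,v2:9,v3:inf,v4:inf,v5:inf,v6:0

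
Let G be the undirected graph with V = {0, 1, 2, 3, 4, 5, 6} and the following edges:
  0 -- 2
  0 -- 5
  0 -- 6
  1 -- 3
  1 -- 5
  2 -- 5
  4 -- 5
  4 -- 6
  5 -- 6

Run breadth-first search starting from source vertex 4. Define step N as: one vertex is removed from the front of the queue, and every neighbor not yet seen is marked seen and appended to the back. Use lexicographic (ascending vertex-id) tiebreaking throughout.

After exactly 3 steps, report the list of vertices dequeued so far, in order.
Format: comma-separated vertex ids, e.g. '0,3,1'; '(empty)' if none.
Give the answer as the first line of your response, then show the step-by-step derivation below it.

4,5,6

step 1: dequeue 4; queue=[5,6]; order=4
step 2: dequeue 5; queue=[6,0,1,2]; order=4,5
step 3: dequeue 6; queue=[0,1,2]; order=4,5,6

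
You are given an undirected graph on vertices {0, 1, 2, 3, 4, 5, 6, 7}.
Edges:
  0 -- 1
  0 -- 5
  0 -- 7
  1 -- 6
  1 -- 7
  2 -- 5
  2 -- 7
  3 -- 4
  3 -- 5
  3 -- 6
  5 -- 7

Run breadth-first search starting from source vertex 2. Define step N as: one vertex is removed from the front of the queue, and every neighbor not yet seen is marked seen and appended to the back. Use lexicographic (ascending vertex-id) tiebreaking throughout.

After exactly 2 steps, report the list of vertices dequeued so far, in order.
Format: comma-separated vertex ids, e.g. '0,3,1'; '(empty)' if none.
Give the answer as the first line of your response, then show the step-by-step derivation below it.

2,5

step 1: dequeue 2; queue=[5,7]; order=2
step 2: dequeue 5; queue=[7,0,3]; order=2,5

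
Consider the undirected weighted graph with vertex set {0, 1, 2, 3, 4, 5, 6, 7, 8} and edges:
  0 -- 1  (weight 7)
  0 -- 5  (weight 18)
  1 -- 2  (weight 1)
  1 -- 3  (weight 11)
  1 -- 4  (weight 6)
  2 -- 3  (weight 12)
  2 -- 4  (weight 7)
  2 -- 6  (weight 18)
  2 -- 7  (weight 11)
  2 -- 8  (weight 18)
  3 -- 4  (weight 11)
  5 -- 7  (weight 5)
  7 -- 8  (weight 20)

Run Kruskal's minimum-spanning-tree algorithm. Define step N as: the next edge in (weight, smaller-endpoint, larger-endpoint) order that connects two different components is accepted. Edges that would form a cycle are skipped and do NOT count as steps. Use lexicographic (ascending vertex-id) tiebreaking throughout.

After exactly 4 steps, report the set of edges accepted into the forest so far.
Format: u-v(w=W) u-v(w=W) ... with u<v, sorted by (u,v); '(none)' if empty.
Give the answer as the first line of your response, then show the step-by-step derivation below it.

0-1(w=7) 1-2(w=1) 1-4(w=6) 5-7(w=5)

step 1: add edge 1-2 (w=1); MST = {1-2(w=1)}
step 2: add edge 5-7 (w=5); MST = {1-2(w=1) 5-7(w=5)}
step 3: add edge 1-4 (w=6); MST = {1-2(w=1) 1-4(w=6) 5-7(w=5)}
step 4: add edge 0-1 (w=7); MST = {0-1(w=7) 1-2(w=1) 1-4(w=6) 5-7(w=5)}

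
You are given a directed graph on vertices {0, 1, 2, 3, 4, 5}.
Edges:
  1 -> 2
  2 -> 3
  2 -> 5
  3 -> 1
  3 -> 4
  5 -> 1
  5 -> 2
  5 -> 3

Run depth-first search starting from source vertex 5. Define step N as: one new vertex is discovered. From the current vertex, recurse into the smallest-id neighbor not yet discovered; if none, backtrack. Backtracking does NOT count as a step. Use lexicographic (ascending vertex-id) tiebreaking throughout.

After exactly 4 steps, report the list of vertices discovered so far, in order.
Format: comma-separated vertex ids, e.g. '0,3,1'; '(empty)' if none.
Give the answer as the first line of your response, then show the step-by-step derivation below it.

5,1,2,3

step 1: discover 5; path=5; order=5
step 2: discover 1; path=5>1; order=5,1
step 3: discover 2; path=5>1>2; order=5,1,2
step 4: discover 3; path=5>1>2>3; order=5,1,2,3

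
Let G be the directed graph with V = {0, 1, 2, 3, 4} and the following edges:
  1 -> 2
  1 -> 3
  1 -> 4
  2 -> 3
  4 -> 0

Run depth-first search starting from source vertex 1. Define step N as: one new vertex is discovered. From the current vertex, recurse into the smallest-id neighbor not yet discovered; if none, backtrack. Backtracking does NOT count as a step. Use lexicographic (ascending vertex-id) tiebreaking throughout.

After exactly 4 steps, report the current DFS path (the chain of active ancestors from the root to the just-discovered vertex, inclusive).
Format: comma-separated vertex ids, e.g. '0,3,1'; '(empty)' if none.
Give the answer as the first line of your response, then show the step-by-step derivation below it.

1,4

step 1: discover 1; path=1; order=1
step 2: discover 2; path=1>2; order=1,2
step 3: discover 3; path=1>2>3; order=1,2,3
step 4: discover 4; path=1>4; order=1,2,3,4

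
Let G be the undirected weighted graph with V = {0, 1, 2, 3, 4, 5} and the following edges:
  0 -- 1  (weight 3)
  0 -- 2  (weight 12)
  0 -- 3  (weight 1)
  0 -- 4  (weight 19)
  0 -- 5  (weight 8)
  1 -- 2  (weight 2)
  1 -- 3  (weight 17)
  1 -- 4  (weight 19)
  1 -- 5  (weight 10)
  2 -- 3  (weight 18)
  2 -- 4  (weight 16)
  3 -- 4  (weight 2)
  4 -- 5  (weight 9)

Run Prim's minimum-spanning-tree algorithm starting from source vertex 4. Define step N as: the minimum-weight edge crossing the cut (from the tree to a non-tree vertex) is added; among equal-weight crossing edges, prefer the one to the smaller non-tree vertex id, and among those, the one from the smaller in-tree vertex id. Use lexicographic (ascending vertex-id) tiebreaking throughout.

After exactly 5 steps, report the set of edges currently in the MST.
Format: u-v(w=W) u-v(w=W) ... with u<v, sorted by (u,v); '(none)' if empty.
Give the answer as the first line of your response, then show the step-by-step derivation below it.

0-1(w=3) 0-3(w=1) 0-5(w=8) 1-2(w=2) 3-4(w=2)

step 1: add edge 3-4 (w=2); MST = {3-4(w=2)}
step 2: add edge 0-3 (w=1); MST = {0-3(w=1) 3-4(w=2)}
step 3: add edge 0-1 (w=3); MST = {0-1(w=3) 0-3(w=1) 3-4(w=2)}
step 4: add edge 1-2 (w=2); MST = {0-1(w=3) 0-3(w=1) 1-2(w=2) 3-4(w=2)}
step 5: add edge 0-5 (w=8); MST = {0-1(w=3) 0-3(w=1) 0-5(w=8) 1-2(w=2) 3-4(w=2)}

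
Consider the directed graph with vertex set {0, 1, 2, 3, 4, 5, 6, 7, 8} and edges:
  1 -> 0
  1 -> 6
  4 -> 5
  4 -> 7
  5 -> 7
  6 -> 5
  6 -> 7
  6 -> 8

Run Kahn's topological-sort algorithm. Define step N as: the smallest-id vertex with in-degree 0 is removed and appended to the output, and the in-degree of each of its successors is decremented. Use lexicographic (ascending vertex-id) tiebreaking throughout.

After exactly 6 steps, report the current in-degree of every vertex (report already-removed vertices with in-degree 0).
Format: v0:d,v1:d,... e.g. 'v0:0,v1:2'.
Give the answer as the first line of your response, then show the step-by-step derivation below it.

v0:0,v1:0,v2:0,v3:0,v4:0,v5:0,v6:0,v7:1,v8:0

step 1: output 1; order=[1]; indeg=(0,0,0,0,0,2,0,3,1)
step 2: output 0; order=[1,0]; indeg=(0,0,0,0,0,2,0,3,1)
step 3: output 2; order=[1,0,2]; indeg=(0,0,0,0,0,2,0,3,1)
step 4: output 3; order=[1,0,2,3]; indeg=(0,0,0,0,0,2,0,3,1)
step 5: output 4; order=[1,0,2,3,4]; indeg=(0,0,0,0,0,1,0,2,1)
step 6: output 6; order=[1,0,2,3,4,6]; indeg=(0,0,0,0,0,0,0,1,0)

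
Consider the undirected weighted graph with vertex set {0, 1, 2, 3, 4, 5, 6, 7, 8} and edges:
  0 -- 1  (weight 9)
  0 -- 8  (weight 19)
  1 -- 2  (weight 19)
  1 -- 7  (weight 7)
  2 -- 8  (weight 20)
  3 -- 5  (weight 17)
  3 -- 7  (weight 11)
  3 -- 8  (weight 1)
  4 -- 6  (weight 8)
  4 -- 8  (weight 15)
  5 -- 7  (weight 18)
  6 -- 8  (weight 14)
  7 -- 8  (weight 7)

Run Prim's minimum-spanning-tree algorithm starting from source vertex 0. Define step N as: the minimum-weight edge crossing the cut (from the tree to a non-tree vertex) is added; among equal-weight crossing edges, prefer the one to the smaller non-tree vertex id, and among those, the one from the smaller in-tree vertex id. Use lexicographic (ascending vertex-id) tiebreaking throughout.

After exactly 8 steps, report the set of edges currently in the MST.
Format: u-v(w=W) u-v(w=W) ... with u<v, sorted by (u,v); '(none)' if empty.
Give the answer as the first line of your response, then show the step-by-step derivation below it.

0-1(w=9) 1-2(w=19) 1-7(w=7) 3-5(w=17) 3-8(w=1) 4-6(w=8) 6-8(w=14) 7-8(w=7)

step 1: add edge 0-1 (w=9); MST = {0-1(w=9)}
step 2: add edge 1-7 (w=7); MST = {0-1(w=9) 1-7(w=7)}
step 3: add edge 7-8 (w=7); MST = {0-1(w=9) 1-7(w=7) 7-8(w=7)}
step 4: add edge 3-8 (w=1); MST = {0-1(w=9) 1-7(w=7) 3-8(w=1) 7-8(w=7)}
step 5: add edge 6-8 (w=14); MST = {0-1(w=9) 1-7(w=7) 3-8(w=1) 6-8(w=14) 7-8(w=7)}
step 6: add edge 4-6 (w=8); MST = {0-1(w=9) 1-7(w=7) 3-8(w=1) 4-6(w=8) 6-8(w=14) 7-8(w=7)}
step 7: add edge 3-5 (w=17); MST = {0-1(w=9) 1-7(w=7) 3-5(w=17) 3-8(w=1) 4-6(w=8) 6-8(w=14) 7-8(w=7)}
step 8: add edge 1-2 (w=19); MST = {0-1(w=9) 1-2(w=19) 1-7(w=7) 3-5(w=17) 3-8(w=1) 4-6(w=8) 6-8(w=14) 7-8(w=7)}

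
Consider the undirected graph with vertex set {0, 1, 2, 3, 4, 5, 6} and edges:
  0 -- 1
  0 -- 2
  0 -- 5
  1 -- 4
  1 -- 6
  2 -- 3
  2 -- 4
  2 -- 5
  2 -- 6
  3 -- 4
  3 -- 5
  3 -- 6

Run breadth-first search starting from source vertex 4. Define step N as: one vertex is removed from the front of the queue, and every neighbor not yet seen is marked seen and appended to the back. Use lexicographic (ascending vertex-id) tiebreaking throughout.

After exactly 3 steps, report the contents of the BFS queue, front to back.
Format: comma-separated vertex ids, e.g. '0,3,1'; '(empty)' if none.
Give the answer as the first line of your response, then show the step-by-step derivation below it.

3,0,6,5

step 1: dequeue 4; queue=[1,2,3]; order=4
step 2: dequeue 1; queue=[2,3,0,6]; order=4,1
step 3: dequeue 2; queue=[3,0,6,5]; order=4,1,2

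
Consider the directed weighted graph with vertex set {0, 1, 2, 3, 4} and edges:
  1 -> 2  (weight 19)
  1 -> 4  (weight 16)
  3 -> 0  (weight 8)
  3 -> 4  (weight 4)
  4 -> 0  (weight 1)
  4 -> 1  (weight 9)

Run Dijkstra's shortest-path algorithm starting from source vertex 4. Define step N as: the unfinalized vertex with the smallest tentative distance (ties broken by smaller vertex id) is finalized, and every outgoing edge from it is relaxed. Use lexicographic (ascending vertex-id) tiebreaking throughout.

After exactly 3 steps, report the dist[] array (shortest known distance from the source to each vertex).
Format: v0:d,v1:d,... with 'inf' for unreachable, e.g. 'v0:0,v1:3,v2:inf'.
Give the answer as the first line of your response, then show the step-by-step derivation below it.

v0:1,v1:9,v2:28,v3:inf,v4:0

step 1: dist = v0:1,v1:9,v2:inf,v3:inf,v4:0
step 2: dist = v0:1,v1:9,v2:inf,v3:inf,v4:0
step 3: dist = v0:1,v1:9,v2:28,v3:inf,v4:0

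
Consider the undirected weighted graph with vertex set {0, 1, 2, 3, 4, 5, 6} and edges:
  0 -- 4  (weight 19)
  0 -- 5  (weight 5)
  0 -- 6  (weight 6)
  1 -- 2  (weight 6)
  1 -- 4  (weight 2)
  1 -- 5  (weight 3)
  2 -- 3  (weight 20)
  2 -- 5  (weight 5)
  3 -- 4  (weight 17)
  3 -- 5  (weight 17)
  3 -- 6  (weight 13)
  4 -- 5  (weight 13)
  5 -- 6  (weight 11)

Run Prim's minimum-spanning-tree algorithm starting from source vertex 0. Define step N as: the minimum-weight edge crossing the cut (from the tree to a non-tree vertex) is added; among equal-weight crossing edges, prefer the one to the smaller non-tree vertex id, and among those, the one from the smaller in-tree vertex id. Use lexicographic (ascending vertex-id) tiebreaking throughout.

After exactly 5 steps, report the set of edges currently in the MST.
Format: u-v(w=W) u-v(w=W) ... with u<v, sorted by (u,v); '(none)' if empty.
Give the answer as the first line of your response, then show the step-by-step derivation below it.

0-5(w=5) 0-6(w=6) 1-4(w=2) 1-5(w=3) 2-5(w=5)

step 1: add edge 0-5 (w=5); MST = {0-5(w=5)}
step 2: add edge 1-5 (w=3); MST = {0-5(w=5) 1-5(w=3)}
step 3: add edge 1-4 (w=2); MST = {0-5(w=5) 1-4(w=2) 1-5(w=3)}
step 4: add edge 2-5 (w=5); MST = {0-5(w=5) 1-4(w=2) 1-5(w=3) 2-5(w=5)}
step 5: add edge 0-6 (w=6); MST = {0-5(w=5) 0-6(w=6) 1-4(w=2) 1-5(w=3) 2-5(w=5)}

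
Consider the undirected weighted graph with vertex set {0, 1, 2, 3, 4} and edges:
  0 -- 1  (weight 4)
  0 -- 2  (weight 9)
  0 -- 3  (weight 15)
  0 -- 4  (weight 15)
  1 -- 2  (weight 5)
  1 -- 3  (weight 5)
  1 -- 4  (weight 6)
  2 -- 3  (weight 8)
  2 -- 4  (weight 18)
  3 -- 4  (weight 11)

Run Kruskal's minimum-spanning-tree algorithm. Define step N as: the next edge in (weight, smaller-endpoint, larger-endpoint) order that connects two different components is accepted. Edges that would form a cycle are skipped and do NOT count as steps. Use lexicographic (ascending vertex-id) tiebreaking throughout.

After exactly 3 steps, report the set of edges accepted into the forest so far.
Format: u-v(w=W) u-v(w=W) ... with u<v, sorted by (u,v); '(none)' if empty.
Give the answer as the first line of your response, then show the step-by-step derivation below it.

0-1(w=4) 1-2(w=5) 1-3(w=5)

step 1: add edge 0-1 (w=4); MST = {0-1(w=4)}
step 2: add edge 1-2 (w=5); MST = {0-1(w=4) 1-2(w=5)}
step 3: add edge 1-3 (w=5); MST = {0-1(w=4) 1-2(w=5) 1-3(w=5)}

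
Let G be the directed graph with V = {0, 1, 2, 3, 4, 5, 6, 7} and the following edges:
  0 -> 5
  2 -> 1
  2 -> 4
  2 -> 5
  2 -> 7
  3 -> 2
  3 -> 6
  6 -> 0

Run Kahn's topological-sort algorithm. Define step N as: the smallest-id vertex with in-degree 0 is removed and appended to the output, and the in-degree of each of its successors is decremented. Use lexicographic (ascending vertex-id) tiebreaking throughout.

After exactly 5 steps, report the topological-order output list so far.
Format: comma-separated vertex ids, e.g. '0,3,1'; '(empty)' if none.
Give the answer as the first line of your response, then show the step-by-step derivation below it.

3,2,1,4,6

step 1: output 3; order=[3]; indeg=(1,1,0,0,1,2,0,1)
step 2: output 2; order=[3,2]; indeg=(1,0,0,0,0,1,0,0)
step 3: output 1; order=[3,2,1]; indeg=(1,0,0,0,0,1,0,0)
step 4: output 4; order=[3,2,1,4]; indeg=(1,0,0,0,0,1,0,0)
step 5: output 6; order=[3,2,1,4,6]; indeg=(0,0,0,0,0,1,0,0)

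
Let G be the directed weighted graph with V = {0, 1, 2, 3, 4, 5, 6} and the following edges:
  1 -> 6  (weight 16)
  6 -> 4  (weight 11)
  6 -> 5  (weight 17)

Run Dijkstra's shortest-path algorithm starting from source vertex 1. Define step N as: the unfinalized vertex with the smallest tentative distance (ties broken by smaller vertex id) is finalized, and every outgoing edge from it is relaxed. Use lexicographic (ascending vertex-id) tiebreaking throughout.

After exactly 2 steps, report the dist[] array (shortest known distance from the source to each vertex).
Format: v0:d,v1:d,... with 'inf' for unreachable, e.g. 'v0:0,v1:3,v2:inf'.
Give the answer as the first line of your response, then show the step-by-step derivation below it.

v0:inf,v1:0,v2:inf,v3:inf,v4:27,v5:33,v6:16

step 1: dist = v0:inf,v1:0,v2:inf,v3:inf,v4:inf,v5:inf,v6:16
step 2: dist = v0:inf,v1:0,v2:inf,v3:inf,v4:27,v5:33,v6:16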